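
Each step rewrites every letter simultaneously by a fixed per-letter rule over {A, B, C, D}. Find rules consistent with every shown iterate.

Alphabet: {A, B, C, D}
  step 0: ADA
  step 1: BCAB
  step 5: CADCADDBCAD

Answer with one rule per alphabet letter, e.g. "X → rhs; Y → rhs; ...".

A->B, B->D, C->D, D->CA

  step 0 ⇒ step 1: ADA ⇒ B·CA·B
    A ↦ B
    D ↦ CA
    B ↦ D  (constrained at step 1)
    C ↦ D  (constrained at step 1)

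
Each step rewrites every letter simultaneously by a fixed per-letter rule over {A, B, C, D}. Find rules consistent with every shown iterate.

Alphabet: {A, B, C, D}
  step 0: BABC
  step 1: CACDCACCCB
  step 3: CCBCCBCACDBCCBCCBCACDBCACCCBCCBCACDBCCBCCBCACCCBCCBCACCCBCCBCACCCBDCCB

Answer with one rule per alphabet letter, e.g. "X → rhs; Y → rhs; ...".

  step 0 ⇒ step 1: BABC ⇒ CAC·D·CAC·CCB
    A ↦ D
    B ↦ CAC
    C ↦ CCB
    D ↦ DB  (constrained at step 1)

A->D, B->CAC, C->CCB, D->DB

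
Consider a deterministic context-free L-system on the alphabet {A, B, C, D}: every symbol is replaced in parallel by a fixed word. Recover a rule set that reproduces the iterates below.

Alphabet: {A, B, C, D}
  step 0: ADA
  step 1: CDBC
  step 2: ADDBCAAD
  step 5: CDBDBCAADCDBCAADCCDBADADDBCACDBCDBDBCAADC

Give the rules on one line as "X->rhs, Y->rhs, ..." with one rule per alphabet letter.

  step 1 ⇒ step 2: CDBC ⇒ AD·DB·CA·AD
    B ↦ CA
    C ↦ AD
    D ↦ DB
  step 0 ⇒ step 1: ADA ⇒ C·DB·C
    A ↦ C

A->C, B->CA, C->AD, D->DB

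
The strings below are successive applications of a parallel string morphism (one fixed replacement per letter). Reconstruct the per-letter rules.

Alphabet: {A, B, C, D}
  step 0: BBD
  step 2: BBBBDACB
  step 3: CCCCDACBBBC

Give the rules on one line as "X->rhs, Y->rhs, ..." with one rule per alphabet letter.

A->CB, B->C, C->BB, D->DA

  step 2 ⇒ step 3: BBBBDACB ⇒ C·C·C·C·DA·CB·BB·C
    A ↦ CB
    B ↦ C
    C ↦ BB
    D ↦ DA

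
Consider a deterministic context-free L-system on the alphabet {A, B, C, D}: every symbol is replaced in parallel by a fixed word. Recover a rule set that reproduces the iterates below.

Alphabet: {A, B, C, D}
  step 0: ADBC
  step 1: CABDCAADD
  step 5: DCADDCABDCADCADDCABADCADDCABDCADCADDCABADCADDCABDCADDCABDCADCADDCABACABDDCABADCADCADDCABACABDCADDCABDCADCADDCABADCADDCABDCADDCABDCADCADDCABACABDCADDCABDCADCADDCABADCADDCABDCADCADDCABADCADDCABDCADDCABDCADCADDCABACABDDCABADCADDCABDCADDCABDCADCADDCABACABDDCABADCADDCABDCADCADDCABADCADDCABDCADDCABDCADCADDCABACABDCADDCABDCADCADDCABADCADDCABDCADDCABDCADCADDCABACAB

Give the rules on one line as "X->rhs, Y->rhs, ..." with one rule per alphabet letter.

A->CAB, B->A, C->DD, D->DCA

  step 0 ⇒ step 1: ADBC ⇒ CAB·DCA·A·DD
    A ↦ CAB
    B ↦ A
    C ↦ DD
    D ↦ DCA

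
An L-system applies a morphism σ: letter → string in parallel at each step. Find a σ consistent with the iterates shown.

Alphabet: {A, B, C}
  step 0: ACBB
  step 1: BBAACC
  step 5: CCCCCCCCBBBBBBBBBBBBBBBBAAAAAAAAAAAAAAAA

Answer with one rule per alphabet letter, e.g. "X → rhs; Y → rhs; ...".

A->BB, B->C, C->AA

  step 0 ⇒ step 1: ACBB ⇒ BB·AA·C·C
    A ↦ BB
    B ↦ C
    C ↦ AA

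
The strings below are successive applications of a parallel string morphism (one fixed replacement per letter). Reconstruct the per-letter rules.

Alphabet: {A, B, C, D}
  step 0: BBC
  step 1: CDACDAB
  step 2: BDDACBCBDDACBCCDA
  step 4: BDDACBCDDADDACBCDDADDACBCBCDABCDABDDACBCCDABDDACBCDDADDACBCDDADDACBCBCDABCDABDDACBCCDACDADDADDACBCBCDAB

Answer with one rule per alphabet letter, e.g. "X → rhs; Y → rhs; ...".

  step 1 ⇒ step 2: CDACDAB ⇒ B·DDA·CBC·B·DDA·CBC·CDA
    A ↦ CBC
    B ↦ CDA
    C ↦ B
    D ↦ DDA

A->CBC, B->CDA, C->B, D->DDA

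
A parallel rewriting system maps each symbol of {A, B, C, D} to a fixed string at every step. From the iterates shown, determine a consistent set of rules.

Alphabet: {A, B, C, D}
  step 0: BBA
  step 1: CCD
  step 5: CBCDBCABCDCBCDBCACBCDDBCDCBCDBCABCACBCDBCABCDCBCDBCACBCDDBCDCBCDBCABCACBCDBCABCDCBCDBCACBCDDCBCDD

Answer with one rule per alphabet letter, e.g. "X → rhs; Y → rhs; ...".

  step 0 ⇒ step 1: BBA ⇒ C·C·D
    A ↦ D
    B ↦ C
    C ↦ BCD  (constrained at step 1)
    D ↦ BCA  (constrained at step 1)

A->D, B->C, C->BCD, D->BCA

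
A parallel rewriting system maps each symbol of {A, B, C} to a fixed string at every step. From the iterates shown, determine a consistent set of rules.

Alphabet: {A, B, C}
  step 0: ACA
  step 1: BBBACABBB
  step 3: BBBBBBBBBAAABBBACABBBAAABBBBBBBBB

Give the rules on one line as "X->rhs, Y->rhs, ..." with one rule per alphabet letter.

  step 0 ⇒ step 1: ACA ⇒ BBB·ACA·BBB
    A ↦ BBB
    C ↦ ACA
    B ↦ A  (constrained at step 1)

A->BBB, B->A, C->ACA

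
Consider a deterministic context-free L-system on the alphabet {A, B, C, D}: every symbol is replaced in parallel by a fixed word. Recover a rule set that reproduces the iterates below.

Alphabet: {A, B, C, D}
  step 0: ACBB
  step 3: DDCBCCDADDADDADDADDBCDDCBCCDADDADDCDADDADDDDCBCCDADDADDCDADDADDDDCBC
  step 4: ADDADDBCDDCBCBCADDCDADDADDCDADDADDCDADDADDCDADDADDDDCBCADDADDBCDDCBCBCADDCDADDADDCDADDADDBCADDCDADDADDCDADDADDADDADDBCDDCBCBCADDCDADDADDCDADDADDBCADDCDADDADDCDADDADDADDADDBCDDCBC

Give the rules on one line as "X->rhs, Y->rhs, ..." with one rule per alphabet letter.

A->CD, B->DDC, C->BC, D->ADD

  step 3 ⇒ step 4: DDCBCCDADDADDADDADDBCDDCBCCDADDADDCDADDADDDDCBCCDADDADDCDADDADDDDCBC ⇒ ADD·ADD·BC·DDC·BC·BC·ADD·CD·ADD·ADD·CD·ADD·ADD·CD·ADD·ADD·CD·ADD·ADD·DDC·BC·ADD·ADD·BC·DDC·BC·BC·ADD·CD·ADD·ADD·CD·ADD·ADD·BC·ADD·CD·ADD·ADD·CD·ADD·ADD·ADD·ADD·BC·DDC·BC·BC·ADD·CD·ADD·ADD·CD·ADD·ADD·BC·ADD·CD·ADD·ADD·CD·ADD·ADD·ADD·ADD·BC·DDC·BC
    A ↦ CD
    B ↦ DDC
    C ↦ BC
    D ↦ ADD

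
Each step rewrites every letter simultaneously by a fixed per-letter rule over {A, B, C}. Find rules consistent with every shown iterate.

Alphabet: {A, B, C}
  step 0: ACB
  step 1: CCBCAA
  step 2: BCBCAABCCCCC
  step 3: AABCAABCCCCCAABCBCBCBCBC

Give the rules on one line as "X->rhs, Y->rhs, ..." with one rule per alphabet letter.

A->CC, B->AA, C->BC

  step 2 ⇒ step 3: BCBCAABCCCCC ⇒ AA·BC·AA·BC·CC·CC·AA·BC·BC·BC·BC·BC
    A ↦ CC
    B ↦ AA
    C ↦ BC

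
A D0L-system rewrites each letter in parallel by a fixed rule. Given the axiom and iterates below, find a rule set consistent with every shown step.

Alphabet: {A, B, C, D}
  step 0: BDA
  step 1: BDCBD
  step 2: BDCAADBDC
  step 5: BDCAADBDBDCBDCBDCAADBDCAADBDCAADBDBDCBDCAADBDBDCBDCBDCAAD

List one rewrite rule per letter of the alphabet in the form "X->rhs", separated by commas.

A->BD, B->BD, C->AAD, D->C

  step 1 ⇒ step 2: BDCBD ⇒ BD·C·AAD·BD·C
    B ↦ BD
    C ↦ AAD
    D ↦ C
  step 0 ⇒ step 1: BDA ⇒ BD·C·BD
    A ↦ BD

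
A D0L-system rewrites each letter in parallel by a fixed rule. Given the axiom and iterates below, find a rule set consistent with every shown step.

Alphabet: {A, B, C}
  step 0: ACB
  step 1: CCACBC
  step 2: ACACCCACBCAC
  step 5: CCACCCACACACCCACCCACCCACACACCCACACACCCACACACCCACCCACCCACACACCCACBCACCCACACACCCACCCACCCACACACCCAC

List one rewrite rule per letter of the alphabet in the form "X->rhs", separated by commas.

A->CC, B->BC, C->AC

  step 1 ⇒ step 2: CCACBC ⇒ AC·AC·CC·AC·BC·AC
    A ↦ CC
    B ↦ BC
    C ↦ AC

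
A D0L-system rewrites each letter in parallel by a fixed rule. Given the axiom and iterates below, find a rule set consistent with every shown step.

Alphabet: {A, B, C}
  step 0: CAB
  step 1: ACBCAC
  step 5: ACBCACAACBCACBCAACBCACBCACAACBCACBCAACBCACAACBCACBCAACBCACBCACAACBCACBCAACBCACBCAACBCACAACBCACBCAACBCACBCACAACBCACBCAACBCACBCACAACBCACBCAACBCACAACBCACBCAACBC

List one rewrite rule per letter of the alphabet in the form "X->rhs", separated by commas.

A->CA, B->C, C->ACB

  step 0 ⇒ step 1: CAB ⇒ ACB·CA·C
    A ↦ CA
    B ↦ C
    C ↦ ACB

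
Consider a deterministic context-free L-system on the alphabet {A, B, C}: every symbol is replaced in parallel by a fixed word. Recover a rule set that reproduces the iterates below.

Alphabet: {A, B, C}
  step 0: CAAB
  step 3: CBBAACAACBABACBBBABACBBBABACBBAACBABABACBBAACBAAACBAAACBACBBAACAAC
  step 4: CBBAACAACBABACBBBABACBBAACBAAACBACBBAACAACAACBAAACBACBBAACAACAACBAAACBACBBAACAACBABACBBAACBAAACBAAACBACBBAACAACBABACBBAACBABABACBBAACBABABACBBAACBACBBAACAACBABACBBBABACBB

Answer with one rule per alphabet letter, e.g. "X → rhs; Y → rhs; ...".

  step 3 ⇒ step 4: CBBAACAACBABACBBBABACBBBABACBBAACBABABACBBAACBAAACBAAACBACBBAACAAC ⇒ CBB·AAC·AAC·BA·BA·CBB·BA·BA·CBB·AAC·BA·AAC·BA·CBB·AAC·AAC·AAC·BA·AAC·BA·CBB·AAC·AAC·AAC·BA·AAC·BA·CBB·AAC·AAC·BA·BA·CBB·AAC·BA·AAC·BA·AAC·BA·CBB·AAC·AAC·BA·BA·CBB·AAC·BA·BA·BA·CBB·AAC·BA·BA·BA·CBB·AAC·BA·CBB·AAC·AAC·BA·BA·CBB·BA·BA·CBB
    A ↦ BA
    B ↦ AAC
    C ↦ CBB

A->BA, B->AAC, C->CBB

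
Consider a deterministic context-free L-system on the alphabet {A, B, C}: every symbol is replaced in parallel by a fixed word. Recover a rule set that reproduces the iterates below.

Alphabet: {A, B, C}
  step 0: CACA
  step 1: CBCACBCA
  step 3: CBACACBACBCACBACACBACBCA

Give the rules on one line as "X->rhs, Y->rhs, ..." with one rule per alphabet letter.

  step 0 ⇒ step 1: CACA ⇒ CB·CA·CB·CA
    A ↦ CA
    C ↦ CB
    B ↦ A  (constrained at step 1)

A->CA, B->A, C->CB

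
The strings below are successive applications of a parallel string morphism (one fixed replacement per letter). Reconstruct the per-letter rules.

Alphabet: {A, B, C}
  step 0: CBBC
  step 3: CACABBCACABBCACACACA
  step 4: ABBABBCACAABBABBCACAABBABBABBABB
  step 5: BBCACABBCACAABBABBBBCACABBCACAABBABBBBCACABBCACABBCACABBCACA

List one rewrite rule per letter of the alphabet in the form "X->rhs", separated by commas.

  step 4 ⇒ step 5: ABBABBCACAABBABBCACAABBABBABBABB ⇒ BB·CA·CA·BB·CA·CA·A·BB·A·BB·BB·CA·CA·BB·CA·CA·A·BB·A·BB·BB·CA·CA·BB·CA·CA·BB·CA·CA·BB·CA·CA
    A ↦ BB
    B ↦ CA
    C ↦ A

A->BB, B->CA, C->A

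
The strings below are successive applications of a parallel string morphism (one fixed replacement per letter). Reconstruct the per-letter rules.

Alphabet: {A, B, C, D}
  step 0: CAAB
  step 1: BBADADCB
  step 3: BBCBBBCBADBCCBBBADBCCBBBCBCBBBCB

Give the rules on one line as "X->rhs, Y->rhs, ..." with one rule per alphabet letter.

A->AD, B->CB, C->BB, D->BC

  step 0 ⇒ step 1: CAAB ⇒ BB·AD·AD·CB
    A ↦ AD
    B ↦ CB
    C ↦ BB
    D ↦ BC  (constrained at step 1)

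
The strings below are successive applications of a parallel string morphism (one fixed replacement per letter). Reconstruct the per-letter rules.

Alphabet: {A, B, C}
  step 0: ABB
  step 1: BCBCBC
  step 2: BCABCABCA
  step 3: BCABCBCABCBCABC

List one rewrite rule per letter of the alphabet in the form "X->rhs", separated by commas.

  step 2 ⇒ step 3: BCABCABCA ⇒ BC·A·BC·BC·A·BC·BC·A·BC
    A ↦ BC
    B ↦ BC
    C ↦ A

A->BC, B->BC, C->A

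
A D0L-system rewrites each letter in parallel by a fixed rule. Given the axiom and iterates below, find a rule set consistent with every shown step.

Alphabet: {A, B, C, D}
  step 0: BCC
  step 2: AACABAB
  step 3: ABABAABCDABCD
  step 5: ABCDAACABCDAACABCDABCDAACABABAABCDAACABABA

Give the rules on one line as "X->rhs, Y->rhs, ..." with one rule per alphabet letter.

A->AB, B->CD, C->A, D->AC

  step 2 ⇒ step 3: AACABAB ⇒ AB·AB·A·AB·CD·AB·CD
    A ↦ AB
    B ↦ CD
    C ↦ A
    D ↦ AC  (constrained at step 3)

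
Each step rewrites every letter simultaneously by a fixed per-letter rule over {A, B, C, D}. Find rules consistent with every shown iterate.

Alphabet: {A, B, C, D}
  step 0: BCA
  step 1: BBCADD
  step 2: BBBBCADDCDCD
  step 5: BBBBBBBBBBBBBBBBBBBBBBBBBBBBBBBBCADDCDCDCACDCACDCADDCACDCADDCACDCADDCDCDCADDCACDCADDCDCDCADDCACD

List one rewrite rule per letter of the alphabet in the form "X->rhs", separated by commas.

  step 1 ⇒ step 2: BBCADD ⇒ BB·BB·CA·DD·CD·CD
    A ↦ DD
    B ↦ BB
    C ↦ CA
    D ↦ CD

A->DD, B->BB, C->CA, D->CD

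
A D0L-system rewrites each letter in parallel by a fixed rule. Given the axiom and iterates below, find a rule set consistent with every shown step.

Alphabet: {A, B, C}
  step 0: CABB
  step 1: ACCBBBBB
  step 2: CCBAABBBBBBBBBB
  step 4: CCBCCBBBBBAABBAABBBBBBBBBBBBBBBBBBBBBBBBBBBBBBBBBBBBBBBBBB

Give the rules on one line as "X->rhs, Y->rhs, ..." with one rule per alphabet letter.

  step 1 ⇒ step 2: ACCBBBBB ⇒ CCB·A·A·BB·BB·BB·BB·BB
    A ↦ CCB
    B ↦ BB
    C ↦ A

A->CCB, B->BB, C->A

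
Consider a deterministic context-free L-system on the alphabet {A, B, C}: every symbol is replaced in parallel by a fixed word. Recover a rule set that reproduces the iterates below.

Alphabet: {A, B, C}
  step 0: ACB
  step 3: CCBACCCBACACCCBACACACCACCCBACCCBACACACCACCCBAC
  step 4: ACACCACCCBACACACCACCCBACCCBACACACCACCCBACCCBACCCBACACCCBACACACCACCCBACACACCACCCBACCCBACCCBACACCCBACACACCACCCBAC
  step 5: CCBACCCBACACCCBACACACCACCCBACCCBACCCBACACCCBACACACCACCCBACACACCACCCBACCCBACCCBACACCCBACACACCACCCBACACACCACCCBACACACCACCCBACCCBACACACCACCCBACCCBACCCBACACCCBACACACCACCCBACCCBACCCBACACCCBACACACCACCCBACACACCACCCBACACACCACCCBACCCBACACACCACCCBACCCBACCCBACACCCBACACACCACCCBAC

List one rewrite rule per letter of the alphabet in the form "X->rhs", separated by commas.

A->CCB, B->CAC, C->AC

  step 4 ⇒ step 5: ACACCACCCBACACACCACCCBACCCBACACACCACCCBACCCBACCCBACACCCBACACACCACCCBACACACCACCCBACCCBACCCBACACCCBACACACCACCCBAC ⇒ CCB·AC·CCB·AC·AC·CCB·AC·AC·AC·CAC·CCB·AC·CCB·AC·CCB·AC·AC·CCB·AC·AC·AC·CAC·CCB·AC·AC·AC·CAC·CCB·AC·CCB·AC·CCB·AC·AC·CCB·AC·AC·AC·CAC·CCB·AC·AC·AC·CAC·CCB·AC·AC·AC·CAC·CCB·AC·CCB·AC·AC·AC·CAC·CCB·AC·CCB·AC·CCB·AC·AC·CCB·AC·AC·AC·CAC·CCB·AC·CCB·AC·CCB·AC·AC·CCB·AC·AC·AC·CAC·CCB·AC·AC·AC·CAC·CCB·AC·AC·AC·CAC·CCB·AC·CCB·AC·AC·AC·CAC·CCB·AC·CCB·AC·CCB·AC·AC·CCB·AC·AC·AC·CAC·CCB·AC
    A ↦ CCB
    B ↦ CAC
    C ↦ AC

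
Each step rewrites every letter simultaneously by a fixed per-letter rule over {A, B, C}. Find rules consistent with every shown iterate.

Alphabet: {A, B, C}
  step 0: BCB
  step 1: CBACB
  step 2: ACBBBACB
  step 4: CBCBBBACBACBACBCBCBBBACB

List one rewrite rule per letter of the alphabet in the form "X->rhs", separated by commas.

  step 1 ⇒ step 2: CBACB ⇒ A·CB·BB·A·CB
    A ↦ BB
    B ↦ CB
    C ↦ A

A->BB, B->CB, C->A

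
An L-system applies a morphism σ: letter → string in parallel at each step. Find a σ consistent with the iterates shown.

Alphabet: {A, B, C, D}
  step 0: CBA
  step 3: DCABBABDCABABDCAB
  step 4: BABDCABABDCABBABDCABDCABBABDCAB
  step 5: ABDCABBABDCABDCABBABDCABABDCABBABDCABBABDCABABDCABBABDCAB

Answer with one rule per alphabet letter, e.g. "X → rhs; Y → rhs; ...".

A->DC, B->AB, C->B, D->BA

  step 4 ⇒ step 5: BABDCABABDCABBABDCABDCABBABDCAB ⇒ AB·DC·AB·BA·B·DC·AB·DC·AB·BA·B·DC·AB·AB·DC·AB·BA·B·DC·AB·BA·B·DC·AB·AB·DC·AB·BA·B·DC·AB
    A ↦ DC
    B ↦ AB
    C ↦ B
    D ↦ BA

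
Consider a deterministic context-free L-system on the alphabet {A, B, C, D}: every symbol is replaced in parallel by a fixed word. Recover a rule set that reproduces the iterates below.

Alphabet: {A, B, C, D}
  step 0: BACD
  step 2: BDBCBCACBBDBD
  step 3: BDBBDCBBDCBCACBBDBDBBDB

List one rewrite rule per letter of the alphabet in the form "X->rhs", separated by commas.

A->CA, B->BD, C->CB, D->B

  step 2 ⇒ step 3: BDBCBCACBBDBD ⇒ BD·B·BD·CB·BD·CB·CA·CB·BD·BD·B·BD·B
    A ↦ CA
    B ↦ BD
    C ↦ CB
    D ↦ B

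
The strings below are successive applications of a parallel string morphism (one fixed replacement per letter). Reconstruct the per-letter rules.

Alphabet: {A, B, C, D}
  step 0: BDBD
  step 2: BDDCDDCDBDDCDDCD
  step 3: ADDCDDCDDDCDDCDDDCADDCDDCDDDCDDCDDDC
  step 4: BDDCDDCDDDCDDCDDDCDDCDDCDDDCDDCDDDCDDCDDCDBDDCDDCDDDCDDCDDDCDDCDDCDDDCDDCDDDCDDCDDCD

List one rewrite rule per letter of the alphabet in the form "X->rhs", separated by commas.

A->B, B->A, C->D, D->DDC

  step 3 ⇒ step 4: ADDCDDCDDDCDDCDDDCADDCDDCDDDCDDCDDDC ⇒ B·DDC·DDC·D·DDC·DDC·D·DDC·DDC·DDC·D·DDC·DDC·D·DDC·DDC·DDC·D·B·DDC·DDC·D·DDC·DDC·D·DDC·DDC·DDC·D·DDC·DDC·D·DDC·DDC·DDC·D
    A ↦ B
    C ↦ D
    D ↦ DDC
  step 2 ⇒ step 3: BDDCDDCDBDDCDDCD ⇒ A·DDC·DDC·D·DDC·DDC·D·DDC·A·DDC·DDC·D·DDC·DDC·D·DDC
    B ↦ A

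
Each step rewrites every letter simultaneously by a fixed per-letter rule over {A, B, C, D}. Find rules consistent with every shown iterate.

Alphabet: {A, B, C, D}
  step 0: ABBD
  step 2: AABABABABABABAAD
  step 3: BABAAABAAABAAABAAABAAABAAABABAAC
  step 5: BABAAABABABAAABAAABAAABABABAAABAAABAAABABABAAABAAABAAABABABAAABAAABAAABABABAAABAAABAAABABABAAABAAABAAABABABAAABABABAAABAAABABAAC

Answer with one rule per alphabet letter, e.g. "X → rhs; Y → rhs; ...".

  step 2 ⇒ step 3: AABABABABABABAAD ⇒ BA·BA·AA·BA·AA·BA·AA·BA·AA·BA·AA·BA·AA·BA·BA·AC
    A ↦ BA
    B ↦ AA
    D ↦ AC
    C ↦ AD  (constrained at step 3)

A->BA, B->AA, C->AD, D->AC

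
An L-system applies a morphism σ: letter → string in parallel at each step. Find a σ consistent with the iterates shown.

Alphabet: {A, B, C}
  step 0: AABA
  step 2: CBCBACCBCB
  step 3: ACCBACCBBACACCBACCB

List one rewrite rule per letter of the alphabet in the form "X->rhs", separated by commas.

A->B, B->CB, C->AC

  step 2 ⇒ step 3: CBCBACCBCB ⇒ AC·CB·AC·CB·B·AC·AC·CB·AC·CB
    A ↦ B
    B ↦ CB
    C ↦ AC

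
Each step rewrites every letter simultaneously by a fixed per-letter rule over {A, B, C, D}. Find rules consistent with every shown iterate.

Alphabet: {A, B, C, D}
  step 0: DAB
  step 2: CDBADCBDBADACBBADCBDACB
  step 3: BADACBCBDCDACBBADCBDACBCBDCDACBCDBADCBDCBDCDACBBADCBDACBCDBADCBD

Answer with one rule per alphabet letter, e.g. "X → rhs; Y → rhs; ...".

  step 2 ⇒ step 3: CDBADCBDBADACBBADCBDACB ⇒ BAD·ACB·CBD·CD·ACB·BAD·CBD·ACB·CBD·CD·ACB·CD·BAD·CBD·CBD·CD·ACB·BAD·CBD·ACB·CD·BAD·CBD
    A ↦ CD
    B ↦ CBD
    C ↦ BAD
    D ↦ ACB

A->CD, B->CBD, C->BAD, D->ACB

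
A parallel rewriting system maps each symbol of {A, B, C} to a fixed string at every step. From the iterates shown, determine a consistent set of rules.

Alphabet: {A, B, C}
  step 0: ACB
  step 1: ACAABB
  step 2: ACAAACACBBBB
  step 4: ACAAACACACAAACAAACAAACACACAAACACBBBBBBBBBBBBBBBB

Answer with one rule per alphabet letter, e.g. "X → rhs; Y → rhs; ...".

A->AC, B->BB, C->AA

  step 1 ⇒ step 2: ACAABB ⇒ AC·AA·AC·AC·BB·BB
    A ↦ AC
    B ↦ BB
    C ↦ AA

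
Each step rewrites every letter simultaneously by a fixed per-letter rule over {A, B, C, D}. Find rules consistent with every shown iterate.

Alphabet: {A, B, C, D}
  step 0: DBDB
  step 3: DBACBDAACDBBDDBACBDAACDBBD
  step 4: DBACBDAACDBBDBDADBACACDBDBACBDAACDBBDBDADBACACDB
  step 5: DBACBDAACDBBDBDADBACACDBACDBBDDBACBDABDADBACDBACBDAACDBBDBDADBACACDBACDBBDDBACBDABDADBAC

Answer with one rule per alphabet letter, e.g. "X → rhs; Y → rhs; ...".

  step 4 ⇒ step 5: DBACBDAACDBBDBDADBACACDBDBACBDAACDBBDBDADBACACDB ⇒ DB·AC·BD·A·AC·DB·BD·BD·A·DB·AC·AC·DB·AC·DB·BD·DB·AC·BD·A·BD·A·DB·AC·DB·AC·BD·A·AC·DB·BD·BD·A·DB·AC·AC·DB·AC·DB·BD·DB·AC·BD·A·BD·A·DB·AC
    A ↦ BD
    B ↦ AC
    C ↦ A
    D ↦ DB

A->BD, B->AC, C->A, D->DB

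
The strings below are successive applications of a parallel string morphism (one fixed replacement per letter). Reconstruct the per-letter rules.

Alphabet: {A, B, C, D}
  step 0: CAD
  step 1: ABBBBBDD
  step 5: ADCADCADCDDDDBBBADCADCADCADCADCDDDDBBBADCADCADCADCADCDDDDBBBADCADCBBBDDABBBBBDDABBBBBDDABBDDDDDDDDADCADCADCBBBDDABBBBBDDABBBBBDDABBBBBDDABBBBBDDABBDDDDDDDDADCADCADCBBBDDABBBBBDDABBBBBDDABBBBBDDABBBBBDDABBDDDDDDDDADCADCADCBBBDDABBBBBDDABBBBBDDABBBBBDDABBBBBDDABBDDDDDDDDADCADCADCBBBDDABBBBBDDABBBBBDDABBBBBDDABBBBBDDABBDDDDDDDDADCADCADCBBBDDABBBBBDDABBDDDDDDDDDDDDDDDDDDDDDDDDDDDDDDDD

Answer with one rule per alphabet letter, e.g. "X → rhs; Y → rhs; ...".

  step 0 ⇒ step 1: CAD ⇒ ABB·BBB·DD
    A ↦ BBB
    C ↦ ABB
    D ↦ DD
    B ↦ ADC  (constrained at step 1)

A->BBB, B->ADC, C->ABB, D->DD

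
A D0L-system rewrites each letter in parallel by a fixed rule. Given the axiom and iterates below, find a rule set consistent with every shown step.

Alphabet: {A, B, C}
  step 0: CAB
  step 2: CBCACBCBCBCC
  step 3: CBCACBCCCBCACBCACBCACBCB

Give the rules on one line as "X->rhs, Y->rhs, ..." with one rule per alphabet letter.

A->CC, B->CA, C->CB

  step 2 ⇒ step 3: CBCACBCBCBCC ⇒ CB·CA·CB·CC·CB·CA·CB·CA·CB·CA·CB·CB
    A ↦ CC
    B ↦ CA
    C ↦ CB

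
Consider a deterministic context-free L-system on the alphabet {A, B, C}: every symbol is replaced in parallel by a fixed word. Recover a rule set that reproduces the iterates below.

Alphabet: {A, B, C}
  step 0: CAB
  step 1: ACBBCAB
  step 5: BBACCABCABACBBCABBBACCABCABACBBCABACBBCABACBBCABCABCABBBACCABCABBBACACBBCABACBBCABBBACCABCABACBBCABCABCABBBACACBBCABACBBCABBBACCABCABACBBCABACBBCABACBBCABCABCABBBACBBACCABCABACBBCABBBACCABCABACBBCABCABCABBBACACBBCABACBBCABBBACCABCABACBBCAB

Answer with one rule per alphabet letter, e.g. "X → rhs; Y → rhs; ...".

A->BB, B->CAB, C->AC

  step 0 ⇒ step 1: CAB ⇒ AC·BB·CAB
    A ↦ BB
    B ↦ CAB
    C ↦ AC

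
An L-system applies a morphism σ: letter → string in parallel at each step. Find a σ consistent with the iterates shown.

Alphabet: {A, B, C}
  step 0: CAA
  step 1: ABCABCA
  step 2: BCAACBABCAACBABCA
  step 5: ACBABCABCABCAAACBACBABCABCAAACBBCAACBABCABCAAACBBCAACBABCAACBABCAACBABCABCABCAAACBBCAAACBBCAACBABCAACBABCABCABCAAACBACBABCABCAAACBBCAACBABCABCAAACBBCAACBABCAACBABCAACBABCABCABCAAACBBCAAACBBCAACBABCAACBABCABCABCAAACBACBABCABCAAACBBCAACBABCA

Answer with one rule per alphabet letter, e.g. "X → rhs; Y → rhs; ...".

  step 1 ⇒ step 2: ABCABCA ⇒ BCA·ACB·A·BCA·ACB·A·BCA
    A ↦ BCA
    B ↦ ACB
    C ↦ A

A->BCA, B->ACB, C->A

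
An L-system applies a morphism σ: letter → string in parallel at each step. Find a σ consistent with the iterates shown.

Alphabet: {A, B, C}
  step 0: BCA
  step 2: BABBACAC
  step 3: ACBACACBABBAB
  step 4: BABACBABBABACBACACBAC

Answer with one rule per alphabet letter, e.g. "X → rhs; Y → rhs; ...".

  step 3 ⇒ step 4: ACBACACBABBAB ⇒ B·AB·AC·B·AB·B·AB·AC·B·AC·AC·B·AC
    A ↦ B
    B ↦ AC
    C ↦ AB

A->B, B->AC, C->AB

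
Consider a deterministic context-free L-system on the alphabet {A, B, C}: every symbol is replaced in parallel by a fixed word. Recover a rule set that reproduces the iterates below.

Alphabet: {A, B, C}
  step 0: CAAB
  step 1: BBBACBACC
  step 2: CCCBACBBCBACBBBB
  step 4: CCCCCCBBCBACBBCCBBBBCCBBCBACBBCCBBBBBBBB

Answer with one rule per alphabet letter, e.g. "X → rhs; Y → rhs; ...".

  step 1 ⇒ step 2: BBBACBACC ⇒ C·C·C·BAC·BB·C·BAC·BB·BB
    A ↦ BAC
    B ↦ C
    C ↦ BB

A->BAC, B->C, C->BB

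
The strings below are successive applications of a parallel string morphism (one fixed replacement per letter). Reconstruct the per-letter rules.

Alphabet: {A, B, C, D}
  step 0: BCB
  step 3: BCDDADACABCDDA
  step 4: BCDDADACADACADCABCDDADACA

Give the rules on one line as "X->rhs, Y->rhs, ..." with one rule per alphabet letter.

  step 3 ⇒ step 4: BCDDADACABCDDA ⇒ BC·D·DA·DA·CA·DA·CA·D·CA·BC·D·DA·DA·CA
    A ↦ CA
    B ↦ BC
    C ↦ D
    D ↦ DA

A->CA, B->BC, C->D, D->DA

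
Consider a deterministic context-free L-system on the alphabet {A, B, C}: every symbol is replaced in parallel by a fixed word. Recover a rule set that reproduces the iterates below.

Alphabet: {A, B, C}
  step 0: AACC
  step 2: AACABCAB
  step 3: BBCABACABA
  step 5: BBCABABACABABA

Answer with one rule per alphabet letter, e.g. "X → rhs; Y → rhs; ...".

A->B, B->A, C->CA

  step 2 ⇒ step 3: AACABCAB ⇒ B·B·CA·B·A·CA·B·A
    A ↦ B
    B ↦ A
    C ↦ CA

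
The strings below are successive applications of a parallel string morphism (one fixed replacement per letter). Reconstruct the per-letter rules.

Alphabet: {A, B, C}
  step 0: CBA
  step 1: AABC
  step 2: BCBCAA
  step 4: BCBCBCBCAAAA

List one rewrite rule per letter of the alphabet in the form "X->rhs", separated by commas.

  step 1 ⇒ step 2: AABC ⇒ BC·BC·A·A
    A ↦ BC
    B ↦ A
    C ↦ A

A->BC, B->A, C->A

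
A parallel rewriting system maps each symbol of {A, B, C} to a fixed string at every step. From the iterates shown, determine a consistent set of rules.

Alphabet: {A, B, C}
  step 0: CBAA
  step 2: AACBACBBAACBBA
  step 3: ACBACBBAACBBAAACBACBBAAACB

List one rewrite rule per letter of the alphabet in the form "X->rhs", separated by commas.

A->ACB, B->A, C->B

  step 2 ⇒ step 3: AACBACBBAACBBA ⇒ ACB·ACB·B·A·ACB·B·A·A·ACB·ACB·B·A·A·ACB
    A ↦ ACB
    B ↦ A
    C ↦ B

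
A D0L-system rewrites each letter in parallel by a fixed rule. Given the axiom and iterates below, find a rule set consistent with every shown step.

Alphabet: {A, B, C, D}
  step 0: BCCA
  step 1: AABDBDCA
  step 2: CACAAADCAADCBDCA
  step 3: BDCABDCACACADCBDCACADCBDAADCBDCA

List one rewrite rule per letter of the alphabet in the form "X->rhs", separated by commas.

  step 2 ⇒ step 3: CACAAADCAADCBDCA ⇒ BD·CA·BD·CA·CA·CA·DC·BD·CA·CA·DC·BD·AA·DC·BD·CA
    A ↦ CA
    B ↦ AA
    C ↦ BD
    D ↦ DC

A->CA, B->AA, C->BD, D->DC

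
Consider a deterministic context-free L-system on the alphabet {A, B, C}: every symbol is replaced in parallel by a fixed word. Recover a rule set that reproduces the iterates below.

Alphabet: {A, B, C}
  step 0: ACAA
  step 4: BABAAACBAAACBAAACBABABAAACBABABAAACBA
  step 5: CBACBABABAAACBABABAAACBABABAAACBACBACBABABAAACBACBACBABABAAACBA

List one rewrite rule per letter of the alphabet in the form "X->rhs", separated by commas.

A->BA, B->C, C->AA

  step 4 ⇒ step 5: BABAAACBAAACBAAACBABABAAACBABABAAACBA ⇒ C·BA·C·BA·BA·BA·AA·C·BA·BA·BA·AA·C·BA·BA·BA·AA·C·BA·C·BA·C·BA·BA·BA·AA·C·BA·C·BA·C·BA·BA·BA·AA·C·BA
    A ↦ BA
    B ↦ C
    C ↦ AA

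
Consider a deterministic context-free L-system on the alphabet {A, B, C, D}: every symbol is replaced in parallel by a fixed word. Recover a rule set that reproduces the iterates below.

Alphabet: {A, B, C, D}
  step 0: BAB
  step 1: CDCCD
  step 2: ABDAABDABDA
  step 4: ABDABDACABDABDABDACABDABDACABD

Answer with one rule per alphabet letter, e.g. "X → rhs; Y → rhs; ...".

  step 1 ⇒ step 2: CDCCD ⇒ ABD·A·ABD·ABD·A
    C ↦ ABD
    D ↦ A
  step 0 ⇒ step 1: BAB ⇒ CD·C·CD
    A ↦ C
  step 0 ⇒ step 1: BAB ⇒ CD·C·CD
    B ↦ CD

A->C, B->CD, C->ABD, D->A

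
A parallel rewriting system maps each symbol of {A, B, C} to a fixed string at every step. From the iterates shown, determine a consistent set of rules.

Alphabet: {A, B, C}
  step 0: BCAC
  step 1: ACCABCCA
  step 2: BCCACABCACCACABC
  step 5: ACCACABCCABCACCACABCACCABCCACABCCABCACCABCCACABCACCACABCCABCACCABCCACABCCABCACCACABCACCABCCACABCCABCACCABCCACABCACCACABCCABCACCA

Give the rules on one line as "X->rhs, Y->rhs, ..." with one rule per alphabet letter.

A->BC, B->AC, C->CA

  step 1 ⇒ step 2: ACCABCCA ⇒ BC·CA·CA·BC·AC·CA·CA·BC
    A ↦ BC
    B ↦ AC
    C ↦ CA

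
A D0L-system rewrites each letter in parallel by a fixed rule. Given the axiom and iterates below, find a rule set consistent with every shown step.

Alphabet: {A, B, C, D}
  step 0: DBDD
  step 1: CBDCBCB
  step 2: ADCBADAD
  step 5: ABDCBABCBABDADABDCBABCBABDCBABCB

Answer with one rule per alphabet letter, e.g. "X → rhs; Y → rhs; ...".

A->AB, B->D, C->A, D->CB

  step 1 ⇒ step 2: CBDCBCB ⇒ A·D·CB·A·D·A·D
    B ↦ D
    C ↦ A
    D ↦ CB
    A ↦ AB  (constrained at step 2)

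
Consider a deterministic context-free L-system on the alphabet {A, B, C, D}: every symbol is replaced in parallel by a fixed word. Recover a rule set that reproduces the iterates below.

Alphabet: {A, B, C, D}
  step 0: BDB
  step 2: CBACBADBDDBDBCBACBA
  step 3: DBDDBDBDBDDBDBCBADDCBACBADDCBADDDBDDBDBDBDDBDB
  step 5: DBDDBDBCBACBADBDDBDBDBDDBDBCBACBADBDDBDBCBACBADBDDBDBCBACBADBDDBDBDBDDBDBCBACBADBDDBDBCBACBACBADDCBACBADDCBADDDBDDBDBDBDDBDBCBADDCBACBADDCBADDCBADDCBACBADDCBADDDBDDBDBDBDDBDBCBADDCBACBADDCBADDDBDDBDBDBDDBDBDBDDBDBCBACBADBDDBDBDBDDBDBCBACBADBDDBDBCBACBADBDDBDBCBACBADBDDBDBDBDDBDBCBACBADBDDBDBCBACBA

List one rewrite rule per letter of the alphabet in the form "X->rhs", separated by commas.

  step 2 ⇒ step 3: CBACBADBDDBDBCBACBA ⇒ DB·DD·BDB·DB·DD·BDB·CBA·DD·CBA·CBA·DD·CBA·DD·DB·DD·BDB·DB·DD·BDB
    A ↦ BDB
    B ↦ DD
    C ↦ DB
    D ↦ CBA

A->BDB, B->DD, C->DB, D->CBA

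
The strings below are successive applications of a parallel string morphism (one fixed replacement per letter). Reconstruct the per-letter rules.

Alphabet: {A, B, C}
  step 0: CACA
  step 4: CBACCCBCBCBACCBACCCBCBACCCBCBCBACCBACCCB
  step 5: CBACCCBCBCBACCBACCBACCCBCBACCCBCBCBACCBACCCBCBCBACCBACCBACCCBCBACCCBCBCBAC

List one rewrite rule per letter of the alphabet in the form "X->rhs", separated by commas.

  step 4 ⇒ step 5: CBACCCBCBCBACCBACCCBCBACCCBCBCBACCBACCCB ⇒ CB·AC·C·CB·CB·CB·AC·CB·AC·CB·AC·C·CB·CB·AC·C·CB·CB·CB·AC·CB·AC·C·CB·CB·CB·AC·CB·AC·CB·AC·C·CB·CB·AC·C·CB·CB·CB·AC
    A ↦ C
    B ↦ AC
    C ↦ CB

A->C, B->AC, C->CB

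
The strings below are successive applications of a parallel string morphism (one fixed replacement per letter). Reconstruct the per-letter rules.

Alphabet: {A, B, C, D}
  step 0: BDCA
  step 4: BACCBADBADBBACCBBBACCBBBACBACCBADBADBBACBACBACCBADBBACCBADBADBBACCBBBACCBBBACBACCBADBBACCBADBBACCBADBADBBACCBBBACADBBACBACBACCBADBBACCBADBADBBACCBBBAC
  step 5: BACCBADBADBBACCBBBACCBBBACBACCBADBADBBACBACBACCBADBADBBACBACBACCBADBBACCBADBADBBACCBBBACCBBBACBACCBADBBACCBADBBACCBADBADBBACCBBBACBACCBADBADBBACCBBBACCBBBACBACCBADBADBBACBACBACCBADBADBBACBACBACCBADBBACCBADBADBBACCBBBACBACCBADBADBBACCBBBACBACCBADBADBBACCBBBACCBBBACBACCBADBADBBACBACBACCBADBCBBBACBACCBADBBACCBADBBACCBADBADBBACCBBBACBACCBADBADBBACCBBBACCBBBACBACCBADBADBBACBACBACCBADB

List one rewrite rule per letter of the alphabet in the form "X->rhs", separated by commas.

A->CB, B->BAC, C->ADB, D->B

  step 4 ⇒ step 5: BACCBADBADBBACCBBBACCBBBACBACCBADBADBBACBACBACCBADBBACCBADBADBBACCBBBACCBBBACBACCBADBBACCBADBBACCBADBADBBACCBBBACADBBACBACBACCBADBBACCBADBADBBACCBBBAC ⇒ BAC·CB·ADB·ADB·BAC·CB·B·BAC·CB·B·BAC·BAC·CB·ADB·ADB·BAC·BAC·BAC·CB·ADB·ADB·BAC·BAC·BAC·CB·ADB·BAC·CB·ADB·ADB·BAC·CB·B·BAC·CB·B·BAC·BAC·CB·ADB·BAC·CB·ADB·BAC·CB·ADB·ADB·BAC·CB·B·BAC·BAC·CB·ADB·ADB·BAC·CB·B·BAC·CB·B·BAC·BAC·CB·ADB·ADB·BAC·BAC·BAC·CB·ADB·ADB·BAC·BAC·BAC·CB·ADB·BAC·CB·ADB·ADB·BAC·CB·B·BAC·BAC·CB·ADB·ADB·BAC·CB·B·BAC·BAC·CB·ADB·ADB·BAC·CB·B·BAC·CB·B·BAC·BAC·CB·ADB·ADB·BAC·BAC·BAC·CB·ADB·CB·B·BAC·BAC·CB·ADB·BAC·CB·ADB·BAC·CB·ADB·ADB·BAC·CB·B·BAC·BAC·CB·ADB·ADB·BAC·CB·B·BAC·CB·B·BAC·BAC·CB·ADB·ADB·BAC·BAC·BAC·CB·ADB
    A ↦ CB
    B ↦ BAC
    C ↦ ADB
    D ↦ B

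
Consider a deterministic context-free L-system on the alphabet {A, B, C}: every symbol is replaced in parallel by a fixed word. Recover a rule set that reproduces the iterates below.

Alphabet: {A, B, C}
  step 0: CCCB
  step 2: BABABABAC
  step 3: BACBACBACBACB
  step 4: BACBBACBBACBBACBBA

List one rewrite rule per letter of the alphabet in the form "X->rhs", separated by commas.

A->C, B->BA, C->B

  step 3 ⇒ step 4: BACBACBACBACB ⇒ BA·C·B·BA·C·B·BA·C·B·BA·C·B·BA
    A ↦ C
    B ↦ BA
    C ↦ B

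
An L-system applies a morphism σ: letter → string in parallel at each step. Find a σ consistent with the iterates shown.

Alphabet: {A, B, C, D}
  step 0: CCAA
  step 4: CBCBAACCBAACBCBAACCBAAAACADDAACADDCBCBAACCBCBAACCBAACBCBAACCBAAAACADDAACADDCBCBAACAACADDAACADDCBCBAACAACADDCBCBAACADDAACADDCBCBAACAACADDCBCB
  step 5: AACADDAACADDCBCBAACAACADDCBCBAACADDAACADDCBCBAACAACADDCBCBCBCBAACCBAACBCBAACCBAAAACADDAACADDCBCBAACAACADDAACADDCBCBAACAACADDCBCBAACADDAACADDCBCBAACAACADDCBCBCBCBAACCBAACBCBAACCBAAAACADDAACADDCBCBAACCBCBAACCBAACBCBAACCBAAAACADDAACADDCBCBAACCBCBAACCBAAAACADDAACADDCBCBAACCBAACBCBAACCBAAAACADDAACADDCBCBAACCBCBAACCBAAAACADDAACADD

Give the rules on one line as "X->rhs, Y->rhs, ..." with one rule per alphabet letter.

  step 4 ⇒ step 5: CBCBAACCBAACBCBAACCBAAAACADDAACADDCBCBAACCBCBAACCBAACBCBAACCBAAAACADDAACADDCBCBAACAACADDAACADDCBCBAACAACADDCBCBAACADDAACADDCBCBAACAACADDCBCB ⇒ AAC·ADD·AAC·ADD·CB·CB·AAC·AAC·ADD·CB·CB·AAC·ADD·AAC·ADD·CB·CB·AAC·AAC·ADD·CB·CB·CB·CB·AAC·CB·A·A·CB·CB·AAC·CB·A·A·AAC·ADD·AAC·ADD·CB·CB·AAC·AAC·ADD·AAC·ADD·CB·CB·AAC·AAC·ADD·CB·CB·AAC·ADD·AAC·ADD·CB·CB·AAC·AAC·ADD·CB·CB·CB·CB·AAC·CB·A·A·CB·CB·AAC·CB·A·A·AAC·ADD·AAC·ADD·CB·CB·AAC·CB·CB·AAC·CB·A·A·CB·CB·AAC·CB·A·A·AAC·ADD·AAC·ADD·CB·CB·AAC·CB·CB·AAC·CB·A·A·AAC·ADD·AAC·ADD·CB·CB·AAC·CB·A·A·CB·CB·AAC·CB·A·A·AAC·ADD·AAC·ADD·CB·CB·AAC·CB·CB·AAC·CB·A·A·AAC·ADD·AAC·ADD
    A ↦ CB
    B ↦ ADD
    C ↦ AAC
    D ↦ A

A->CB, B->ADD, C->AAC, D->A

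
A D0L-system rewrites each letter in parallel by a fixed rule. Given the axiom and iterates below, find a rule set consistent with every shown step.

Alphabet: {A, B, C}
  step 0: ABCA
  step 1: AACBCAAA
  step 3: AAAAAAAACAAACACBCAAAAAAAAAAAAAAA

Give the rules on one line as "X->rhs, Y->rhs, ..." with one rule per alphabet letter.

A->AA, B->CB, C->CA

  step 0 ⇒ step 1: ABCA ⇒ AA·CB·CA·AA
    A ↦ AA
    B ↦ CB
    C ↦ CA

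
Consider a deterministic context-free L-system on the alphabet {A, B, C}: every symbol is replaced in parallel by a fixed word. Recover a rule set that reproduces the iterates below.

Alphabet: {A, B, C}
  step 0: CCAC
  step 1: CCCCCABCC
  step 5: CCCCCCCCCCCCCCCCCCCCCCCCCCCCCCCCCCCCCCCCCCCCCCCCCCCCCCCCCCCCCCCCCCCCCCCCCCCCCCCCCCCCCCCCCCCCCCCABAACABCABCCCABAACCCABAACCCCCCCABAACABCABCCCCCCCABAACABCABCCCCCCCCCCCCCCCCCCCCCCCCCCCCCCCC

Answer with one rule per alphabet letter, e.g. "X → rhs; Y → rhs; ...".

A->CAB, B->AA, C->CC

  step 0 ⇒ step 1: CCAC ⇒ CC·CC·CAB·CC
    A ↦ CAB
    C ↦ CC
    B ↦ AA  (constrained at step 1)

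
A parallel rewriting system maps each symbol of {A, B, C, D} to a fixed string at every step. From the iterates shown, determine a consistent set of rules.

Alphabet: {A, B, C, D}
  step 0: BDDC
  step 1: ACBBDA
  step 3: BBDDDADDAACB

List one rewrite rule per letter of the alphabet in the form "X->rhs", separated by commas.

A->D, B->AC, C->DA, D->B

  step 0 ⇒ step 1: BDDC ⇒ AC·B·B·DA
    B ↦ AC
    C ↦ DA
    D ↦ B
    A ↦ D  (constrained at step 1)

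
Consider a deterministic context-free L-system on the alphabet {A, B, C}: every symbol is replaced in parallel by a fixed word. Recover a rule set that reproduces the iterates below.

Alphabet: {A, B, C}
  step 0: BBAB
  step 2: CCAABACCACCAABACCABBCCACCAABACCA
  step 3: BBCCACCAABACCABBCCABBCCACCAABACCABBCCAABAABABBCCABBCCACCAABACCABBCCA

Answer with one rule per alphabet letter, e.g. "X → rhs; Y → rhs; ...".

A->CCA, B->ABA, C->B

  step 2 ⇒ step 3: CCAABACCACCAABACCABBCCACCAABACCA ⇒ B·B·CCA·CCA·ABA·CCA·B·B·CCA·B·B·CCA·CCA·ABA·CCA·B·B·CCA·ABA·ABA·B·B·CCA·B·B·CCA·CCA·ABA·CCA·B·B·CCA
    A ↦ CCA
    B ↦ ABA
    C ↦ B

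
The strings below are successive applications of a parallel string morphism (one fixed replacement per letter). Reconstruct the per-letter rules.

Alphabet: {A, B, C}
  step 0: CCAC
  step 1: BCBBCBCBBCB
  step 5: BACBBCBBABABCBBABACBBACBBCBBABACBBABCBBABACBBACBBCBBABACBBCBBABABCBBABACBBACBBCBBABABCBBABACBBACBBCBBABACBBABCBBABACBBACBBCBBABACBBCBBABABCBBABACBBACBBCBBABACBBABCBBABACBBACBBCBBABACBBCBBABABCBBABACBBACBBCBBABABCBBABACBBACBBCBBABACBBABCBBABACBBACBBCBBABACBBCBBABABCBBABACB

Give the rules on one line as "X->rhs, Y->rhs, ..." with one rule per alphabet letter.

A->CB, B->BA, C->BCB

  step 0 ⇒ step 1: CCAC ⇒ BCB·BCB·CB·BCB
    A ↦ CB
    C ↦ BCB
    B ↦ BA  (constrained at step 1)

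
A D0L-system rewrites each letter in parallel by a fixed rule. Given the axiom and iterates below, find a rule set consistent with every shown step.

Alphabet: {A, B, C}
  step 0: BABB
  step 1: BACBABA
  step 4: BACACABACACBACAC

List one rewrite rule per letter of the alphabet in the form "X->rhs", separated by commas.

A->C, B->BA, C->A

  step 0 ⇒ step 1: BABB ⇒ BA·C·BA·BA
    A ↦ C
    B ↦ BA
    C ↦ A  (constrained at step 1)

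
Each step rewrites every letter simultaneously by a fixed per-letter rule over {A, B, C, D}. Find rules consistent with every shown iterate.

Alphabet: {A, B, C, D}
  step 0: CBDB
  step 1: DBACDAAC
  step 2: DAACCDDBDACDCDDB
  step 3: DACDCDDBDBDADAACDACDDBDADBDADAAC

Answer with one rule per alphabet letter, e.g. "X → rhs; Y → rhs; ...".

A->CD, B->AC, C->DB, D->DA

  step 2 ⇒ step 3: DAACCDDBDACDCDDB ⇒ DA·CD·CD·DB·DB·DA·DA·AC·DA·CD·DB·DA·DB·DA·DA·AC
    A ↦ CD
    B ↦ AC
    C ↦ DB
    D ↦ DA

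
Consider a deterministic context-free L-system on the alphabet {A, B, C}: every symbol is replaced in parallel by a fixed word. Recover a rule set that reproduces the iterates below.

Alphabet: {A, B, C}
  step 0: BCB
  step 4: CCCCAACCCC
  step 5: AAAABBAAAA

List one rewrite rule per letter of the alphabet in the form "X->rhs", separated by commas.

  step 4 ⇒ step 5: CCCCAACCCC ⇒ A·A·A·A·B·B·A·A·A·A
    A ↦ B
    C ↦ A
    B ↦ CC  (constrained at step 0)

A->B, B->CC, C->A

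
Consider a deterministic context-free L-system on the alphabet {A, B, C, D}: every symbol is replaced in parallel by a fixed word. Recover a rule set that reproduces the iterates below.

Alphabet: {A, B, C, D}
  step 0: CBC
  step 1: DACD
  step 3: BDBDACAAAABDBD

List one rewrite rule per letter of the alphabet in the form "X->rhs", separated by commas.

A->BD, B->AC, C->D, D->AA

  step 0 ⇒ step 1: CBC ⇒ D·AC·D
    B ↦ AC
    C ↦ D
    A ↦ BD  (constrained at step 1)
    D ↦ AA  (constrained at step 1)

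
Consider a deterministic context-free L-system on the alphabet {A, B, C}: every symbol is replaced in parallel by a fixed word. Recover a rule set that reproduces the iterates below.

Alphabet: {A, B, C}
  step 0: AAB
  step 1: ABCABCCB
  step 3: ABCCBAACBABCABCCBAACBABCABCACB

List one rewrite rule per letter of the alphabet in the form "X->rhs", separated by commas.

  step 0 ⇒ step 1: AAB ⇒ ABC·ABC·CB
    A ↦ ABC
    B ↦ CB
    C ↦ A  (constrained at step 1)

A->ABC, B->CB, C->A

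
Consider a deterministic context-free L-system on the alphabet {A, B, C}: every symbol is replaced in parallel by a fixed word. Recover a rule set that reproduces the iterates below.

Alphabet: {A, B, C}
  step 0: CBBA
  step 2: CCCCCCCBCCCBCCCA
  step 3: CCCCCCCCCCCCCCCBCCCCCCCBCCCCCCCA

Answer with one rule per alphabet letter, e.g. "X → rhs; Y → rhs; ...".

A->CA, B->CB, C->CC

  step 2 ⇒ step 3: CCCCCCCBCCCBCCCA ⇒ CC·CC·CC·CC·CC·CC·CC·CB·CC·CC·CC·CB·CC·CC·CC·CA
    A ↦ CA
    B ↦ CB
    C ↦ CC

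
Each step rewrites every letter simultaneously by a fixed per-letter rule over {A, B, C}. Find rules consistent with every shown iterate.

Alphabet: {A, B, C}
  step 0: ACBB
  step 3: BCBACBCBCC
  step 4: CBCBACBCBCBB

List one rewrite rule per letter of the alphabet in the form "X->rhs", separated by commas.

  step 3 ⇒ step 4: BCBACBCBCC ⇒ C·B·C·BAC·B·C·B·C·B·B
    A ↦ BAC
    B ↦ C
    C ↦ B

A->BAC, B->C, C->B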